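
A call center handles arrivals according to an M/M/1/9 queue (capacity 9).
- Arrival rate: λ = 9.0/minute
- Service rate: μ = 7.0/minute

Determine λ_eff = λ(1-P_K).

ρ = λ/μ = 9.0/7.0 = 1.2857
P₀ = (1-ρ)/(1-ρ^(K+1)) = (1-1.2857)/(1-1.2857^10) = -0.2857/-11.3423 = 0.02519
P_K = P₀×ρ^K = 0.02519 × 1.2857^9 = 0.02519 × 9.5997 = 0.2418
λ_eff = λ(1-P_K) = 9.0 × (1 - 0.24181) = 9.0 × 0.75819 = 6.8237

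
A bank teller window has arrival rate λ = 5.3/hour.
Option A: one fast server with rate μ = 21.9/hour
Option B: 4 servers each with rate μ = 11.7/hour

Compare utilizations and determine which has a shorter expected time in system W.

Option A: single server μ = 21.9 (M/M/1)
  ρ_A = 5.3/21.9 = 0.2420
  W_A = 1/(μ-λ) = 1/(21.9-5.3) = 1/16.60 = 0.06024

Option B: 4 servers μ = 11.7 (M/M/4)
  ρ_B = λ/(cμ) = 5.3/(4×11.7) = 0.1132
  Offered load a = λ/μ = cρ = 5.3/11.7 = 0.4530
  P₀ = [ Σₙ₌₀^3 aⁿ/n! + a^4/(4!(1-ρ)) ]⁻¹
  Σ = a^0/0! + a^1/1! + a^2/2! + a^3/3! = 1.0000 + 0.4530 + 0.1026 + 0.01549 = 1.5711
  a^4/(4!(1-ρ)) = 0.04211/(24 × 0.8868) = 0.001979
  P₀ = 1/(1.5711 + 0.001979) = 0.6357
  Lq = P₀·a^4·ρ / (4!(1-ρ)²) = 0.6357 × 0.04211 × 0.1132 / (24 × 0.7863) = 0.0001606
  Wq_B = Lq/λ = 0.00016063/5.3 = 0.00003031
  W_B = Wq_B + 1/μ = 0.00003031 + 0.08547 = 0.08550

Since W_A = 0.06024 < W_B = 0.08550, Option A (single fast server) has the shorter time in system.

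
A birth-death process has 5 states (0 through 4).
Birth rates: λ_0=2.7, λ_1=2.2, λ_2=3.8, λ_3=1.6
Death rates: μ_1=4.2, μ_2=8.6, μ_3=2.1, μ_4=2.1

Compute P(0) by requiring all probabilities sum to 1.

Ratios P(n)/P(0) = (λ₀···λₙ₋₁)/(μ₁···μₙ):
P(1)/P(0) = (2.7)/(4.2) = 0.64286
P(2)/P(0) = (2.7×2.2)/(4.2×8.6) = 0.16445
P(3)/P(0) = (2.7×2.2×3.8)/(4.2×8.6×2.1) = 0.29758
P(4)/P(0) = (2.7×2.2×3.8×1.6)/(4.2×8.6×2.1×2.1) = 0.22673

Normalization: ∑ P(n) = 1
P(0) × (1.0000 + 0.64286 + 0.16445 + 0.29758 + 0.22673) = 1
P(0) × 2.3316 = 1
P(0) = 1/2.3316 = 0.4289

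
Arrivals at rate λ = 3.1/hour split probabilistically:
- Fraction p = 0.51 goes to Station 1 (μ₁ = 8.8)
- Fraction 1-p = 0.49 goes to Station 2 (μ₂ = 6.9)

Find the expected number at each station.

Effective rates: λ₁ = 3.1×0.51 = 1.581, λ₂ = 3.1×0.49 = 1.519
Station 1: ρ₁ = 1.581/8.8 = 0.17966, L₁ = ρ₁/(1-ρ₁) = 0.17966/(1-0.17966) = 0.2190
Station 2: ρ₂ = 1.519/6.9 = 0.22014, L₂ = ρ₂/(1-ρ₂) = 0.22014/(1-0.22014) = 0.2823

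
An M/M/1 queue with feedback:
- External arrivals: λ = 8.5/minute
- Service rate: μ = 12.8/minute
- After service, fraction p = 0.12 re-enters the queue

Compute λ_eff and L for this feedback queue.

Effective arrival rate: λ_eff = λ/(1-p) = 8.5/(1-0.12) = 8.5/0.88 = 9.6591
ρ = λ_eff/μ = 9.6591/12.8 = 0.75462
L = ρ/(1-ρ) = 0.75462/(1-0.75462) = 3.0753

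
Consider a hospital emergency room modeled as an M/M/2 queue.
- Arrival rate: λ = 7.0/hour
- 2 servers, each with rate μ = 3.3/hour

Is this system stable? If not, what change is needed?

Stability requires ρ = λ/(cμ) < 1
ρ = 7.0/(2 × 3.3) = 7.0/6.60 = 1.0606
Since 1.0606 ≥ 1, the system is UNSTABLE.
Need c > λ/μ = 7.0/3.3 = 2.12.
Minimum servers needed: c = 3.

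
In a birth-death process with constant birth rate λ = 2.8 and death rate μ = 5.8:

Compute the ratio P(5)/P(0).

For constant rates: P(n)/P(0) = (λ/μ)^n
P(5)/P(0) = (2.8/5.8)^5 = 0.48276^5 = 0.02622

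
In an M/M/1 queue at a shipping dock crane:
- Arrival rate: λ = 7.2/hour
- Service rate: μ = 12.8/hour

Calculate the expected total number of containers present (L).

ρ = λ/μ = 7.2/12.8 = 0.5625
For M/M/1: L = λ/(μ-λ)
L = 7.2/(12.8-7.2) = 7.2/5.60
L = 1.2857 containers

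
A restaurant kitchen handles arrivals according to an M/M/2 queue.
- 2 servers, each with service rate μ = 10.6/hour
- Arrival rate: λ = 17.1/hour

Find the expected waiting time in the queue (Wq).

Traffic intensity: ρ = λ/(cμ) = 17.1/(2×10.6) = 0.8066
Since ρ = 0.8066 < 1, system is stable.
Offered load a = λ/μ = cρ = 17.1/10.6 = 1.6132
P₀ = [ Σₙ₌₀^1 aⁿ/n! + a^2/(2!(1-ρ)) ]⁻¹
Σ = a^0/0! + a^1/1! = 1.0000 + 1.6132 = 2.6132
a^2/(2!(1-ρ)) = 2.60244/(2 × 0.193396) = 6.7283
P₀ = 1/(2.6132 + 6.7283) = 0.1070
Lq = P₀·a^2·ρ / (2!(1-ρ)²) = 0.10705 × 2.6024 × 0.80660 / (2 × 0.037402) = 3.0040
Wq = Lq/λ = 3.0040/17.1 = 0.1757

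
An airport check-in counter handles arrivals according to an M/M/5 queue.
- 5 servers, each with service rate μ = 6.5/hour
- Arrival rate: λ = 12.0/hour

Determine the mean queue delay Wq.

Traffic intensity: ρ = λ/(cμ) = 12.0/(5×6.5) = 0.3692
Since ρ = 0.3692 < 1, system is stable.
Offered load a = λ/μ = cρ = 12.0/6.5 = 1.8462
P₀ = [ Σₙ₌₀^4 aⁿ/n! + a^5/(5!(1-ρ)) ]⁻¹
Σ = a^0/0! + a^1/1! + a^2/2! + a^3/3! + a^4/4! = 1.0000 + 1.8462 + 1.7041 + 1.0487 + 0.4840 = 6.0830
a^5/(5!(1-ρ)) = 21.4457/(120 × 0.6308) = 0.2833
P₀ = 1/(6.0830 + 0.2833) = 0.1571
Lq = P₀·a^5·ρ / (5!(1-ρ)²) = 0.1571 × 21.4457 × 0.3692 / (120 × 0.3979) = 0.02605
Wq = Lq/λ = 0.02605/12.0 = 0.002171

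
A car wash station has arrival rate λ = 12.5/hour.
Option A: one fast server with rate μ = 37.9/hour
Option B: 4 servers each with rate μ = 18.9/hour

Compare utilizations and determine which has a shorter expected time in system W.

Option A: single server μ = 37.9 (M/M/1)
  ρ_A = 12.5/37.9 = 0.3298
  W_A = 1/(μ-λ) = 1/(37.9-12.5) = 1/25.40 = 0.03937

Option B: 4 servers μ = 18.9 (M/M/4)
  ρ_B = λ/(cμ) = 12.5/(4×18.9) = 0.1653
  Offered load a = λ/μ = cρ = 12.5/18.9 = 0.6614
  P₀ = [ Σₙ₌₀^3 aⁿ/n! + a^4/(4!(1-ρ)) ]⁻¹
  Σ = a^0/0! + a^1/1! + a^2/2! + a^3/3! = 1.0000 + 0.6614 + 0.2187 + 0.04822 = 1.9283
  a^4/(4!(1-ρ)) = 0.191334/(24 × 0.834656) = 0.009552
  P₀ = 1/(1.9283 + 0.009552) = 0.5160
  Lq = P₀·a^4·ρ / (4!(1-ρ)²) = 0.51604 × 0.19133 × 0.16534 / (24 × 0.69665) = 0.0009764
  Wq_B = Lq/λ = 0.0009764/12.5 = 0.00007811
  W_B = Wq_B + 1/μ = 0.00007811 + 0.05291 = 0.05299

Since W_A = 0.03937 < W_B = 0.05299, Option A (single fast server) has the shorter time in system.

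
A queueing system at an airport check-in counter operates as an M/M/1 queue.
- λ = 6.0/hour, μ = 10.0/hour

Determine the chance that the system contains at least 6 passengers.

ρ = λ/μ = 6.0/10.0 = 0.6000
P(N ≥ n) = ρⁿ
P(N ≥ 6) = 0.6000^6
P(N ≥ 6) = 0.04666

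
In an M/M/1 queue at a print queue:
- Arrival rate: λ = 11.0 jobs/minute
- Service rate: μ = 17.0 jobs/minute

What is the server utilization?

Server utilization: ρ = λ/μ
ρ = 11.0/17.0 = 0.6471
The server is busy 64.71% of the time.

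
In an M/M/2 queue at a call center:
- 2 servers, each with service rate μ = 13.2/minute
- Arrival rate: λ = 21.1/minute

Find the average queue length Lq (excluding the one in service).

Traffic intensity: ρ = λ/(cμ) = 21.1/(2×13.2) = 0.7992
Since ρ = 0.7992 < 1, system is stable.
Offered load a = λ/μ = cρ = 21.1/13.2 = 1.5985
P₀ = [ Σₙ₌₀^1 aⁿ/n! + a^2/(2!(1-ρ)) ]⁻¹
Σ = a^0/0! + a^1/1! = 1.0000 + 1.5985 = 2.5985
a^2/(2!(1-ρ)) = 2.5552/(2 × 0.20076) = 6.3638
P₀ = 1/(2.5985 + 6.3638) = 0.1116
Lq = P₀·a^2·ρ / (2!(1-ρ)²) = 0.11158 × 2.5552 × 0.79924 / (2 × 0.040304) = 2.8269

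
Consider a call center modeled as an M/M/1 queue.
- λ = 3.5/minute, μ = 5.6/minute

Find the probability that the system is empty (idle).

ρ = λ/μ = 3.5/5.6 = 0.6250
P(0) = 1 - ρ = 1 - 0.6250 = 0.3750
The server is idle 37.50% of the time.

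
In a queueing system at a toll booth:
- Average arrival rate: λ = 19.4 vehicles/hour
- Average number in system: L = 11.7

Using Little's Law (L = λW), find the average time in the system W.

Little's Law: L = λW, so W = L/λ
W = 11.7/19.4 = 0.6031 hours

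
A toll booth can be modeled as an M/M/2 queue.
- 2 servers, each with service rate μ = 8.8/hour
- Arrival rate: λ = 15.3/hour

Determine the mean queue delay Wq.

Traffic intensity: ρ = λ/(cμ) = 15.3/(2×8.8) = 0.8693
Since ρ = 0.8693 < 1, system is stable.
Offered load a = λ/μ = cρ = 15.3/8.8 = 1.7386
P₀ = [ Σₙ₌₀^1 aⁿ/n! + a^2/(2!(1-ρ)) ]⁻¹
Σ = a^0/0! + a^1/1! = 1.0000 + 1.7386 = 2.7386
a^2/(2!(1-ρ)) = 3.02286/(2 × 0.130682) = 11.5657
P₀ = 1/(2.7386 + 11.5657) = 0.06991
Lq = P₀·a^2·ρ / (2!(1-ρ)²) = 0.069909 × 3.0229 × 0.86932 / (2 × 0.017078) = 5.3786
Wq = Lq/λ = 5.3786/15.3 = 0.3515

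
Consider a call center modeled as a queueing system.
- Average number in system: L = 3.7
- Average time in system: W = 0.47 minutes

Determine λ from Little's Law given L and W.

Little's Law: L = λW, so λ = L/W
λ = 3.7/0.47 = 7.8723 calls/minute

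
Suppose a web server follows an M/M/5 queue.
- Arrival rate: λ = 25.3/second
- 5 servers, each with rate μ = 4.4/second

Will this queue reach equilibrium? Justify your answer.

Stability requires ρ = λ/(cμ) < 1
ρ = 25.3/(5 × 4.4) = 25.3/22.00 = 1.1500
Since 1.1500 ≥ 1, the system is UNSTABLE.
Need c > λ/μ = 25.3/4.4 = 5.75.
Minimum servers needed: c = 6.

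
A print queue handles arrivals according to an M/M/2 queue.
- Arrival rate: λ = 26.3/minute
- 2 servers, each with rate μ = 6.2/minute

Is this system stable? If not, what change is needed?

Stability requires ρ = λ/(cμ) < 1
ρ = 26.3/(2 × 6.2) = 26.3/12.40 = 2.1210
Since 2.1210 ≥ 1, the system is UNSTABLE.
Need c > λ/μ = 26.3/6.2 = 4.24.
Minimum servers needed: c = 5.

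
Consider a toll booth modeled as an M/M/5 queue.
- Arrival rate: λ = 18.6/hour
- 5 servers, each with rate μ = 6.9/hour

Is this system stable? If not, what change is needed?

Stability requires ρ = λ/(cμ) < 1
ρ = 18.6/(5 × 6.9) = 18.6/34.50 = 0.5391
Since 0.5391 < 1, the system is STABLE.
The servers are busy 53.91% of the time.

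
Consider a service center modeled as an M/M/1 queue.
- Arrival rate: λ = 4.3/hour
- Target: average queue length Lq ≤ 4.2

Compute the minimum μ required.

For M/M/1: Lq = λ²/(μ(μ-λ))
Need Lq ≤ 4.2, i.e. μ(μ-λ) ≥ λ²/4.2
μ² - 4.3μ - 18.49/4.2 ≥ 0  →  μ² - 4.3μ - 4.40238 ≥ 0
Quadratic formula (positive root): μ = [λ + √(λ² + 4×4.40238)]/2
Discriminant: 18.49 + 4×4.40238 = 36.0995, √36.0995 = 6.0083
μ ≥ (4.3 + 6.0083)/2 = 5.1541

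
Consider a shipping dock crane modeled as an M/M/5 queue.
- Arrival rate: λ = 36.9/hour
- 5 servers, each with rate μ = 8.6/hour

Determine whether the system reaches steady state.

Stability requires ρ = λ/(cμ) < 1
ρ = 36.9/(5 × 8.6) = 36.9/43.00 = 0.8581
Since 0.8581 < 1, the system is STABLE.
The servers are busy 85.81% of the time.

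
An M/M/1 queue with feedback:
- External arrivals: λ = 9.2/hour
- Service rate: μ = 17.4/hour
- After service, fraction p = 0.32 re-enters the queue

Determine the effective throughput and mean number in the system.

Effective arrival rate: λ_eff = λ/(1-p) = 9.2/(1-0.32) = 9.2/0.68 = 13.5294
ρ = λ_eff/μ = 13.5294/17.4 = 0.77755
L = ρ/(1-ρ) = 0.77755/(1-0.77755) = 3.4954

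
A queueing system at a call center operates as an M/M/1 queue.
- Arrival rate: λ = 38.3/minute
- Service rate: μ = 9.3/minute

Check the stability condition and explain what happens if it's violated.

Stability requires ρ = λ/(cμ) < 1
ρ = 38.3/(1 × 9.3) = 38.3/9.30 = 4.1183
Since 4.1183 ≥ 1, the system is UNSTABLE.
Queue grows without bound. Need μ > λ = 38.3.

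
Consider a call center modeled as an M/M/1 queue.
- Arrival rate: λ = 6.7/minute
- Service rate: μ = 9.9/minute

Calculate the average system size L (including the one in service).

ρ = λ/μ = 6.7/9.9 = 0.6768
For M/M/1: L = λ/(μ-λ)
L = 6.7/(9.9-6.7) = 6.7/3.20
L = 2.0938 calls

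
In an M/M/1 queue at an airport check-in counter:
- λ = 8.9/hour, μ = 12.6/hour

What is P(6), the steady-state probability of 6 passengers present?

ρ = λ/μ = 8.9/12.6 = 0.70635
P(n) = (1-ρ)ρⁿ
P(6) = (1-0.70635) × 0.70635^6
P(6) = 0.2936 × 0.1242
P(6) = 0.03647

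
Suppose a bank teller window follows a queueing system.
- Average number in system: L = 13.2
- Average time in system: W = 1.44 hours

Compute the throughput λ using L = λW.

Little's Law: L = λW, so λ = L/W
λ = 13.2/1.44 = 9.1667 transactions/hour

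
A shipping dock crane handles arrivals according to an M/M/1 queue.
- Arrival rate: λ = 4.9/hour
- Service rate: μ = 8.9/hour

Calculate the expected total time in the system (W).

First, compute utilization: ρ = λ/μ = 4.9/8.9 = 0.5506
For M/M/1: W = 1/(μ-λ)
W = 1/(8.9-4.9) = 1/4.00
W = 0.2500 hours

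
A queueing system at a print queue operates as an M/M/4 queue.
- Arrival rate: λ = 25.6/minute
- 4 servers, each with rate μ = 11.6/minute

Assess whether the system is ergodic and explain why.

Stability requires ρ = λ/(cμ) < 1
ρ = 25.6/(4 × 11.6) = 25.6/46.40 = 0.5517
Since 0.5517 < 1, the system is STABLE.
The servers are busy 55.17% of the time.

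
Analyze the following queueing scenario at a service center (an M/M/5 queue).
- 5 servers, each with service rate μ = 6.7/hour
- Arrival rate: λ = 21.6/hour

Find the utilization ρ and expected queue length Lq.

Traffic intensity: ρ = λ/(cμ) = 21.6/(5×6.7) = 0.6448
Since ρ = 0.6448 < 1, system is stable.
Offered load a = λ/μ = cρ = 21.6/6.7 = 3.2239
P₀ = [ Σₙ₌₀^4 aⁿ/n! + a^5/(5!(1-ρ)) ]⁻¹
Σ = a^0/0! + a^1/1! + a^2/2! + a^3/3! + a^4/4! = 1.0000 + 3.2239 + 5.1967 + 5.5845 + 4.5010 = 19.5061
a^5/(5!(1-ρ)) = 348.2529/(120 × 0.355224) = 8.1698
P₀ = 1/(19.5061 + 8.1698) = 0.03613
Lq = P₀·a^5·ρ / (5!(1-ρ)²) = 0.036133 × 348.2529 × 0.64478 / (120 × 0.12618) = 0.5358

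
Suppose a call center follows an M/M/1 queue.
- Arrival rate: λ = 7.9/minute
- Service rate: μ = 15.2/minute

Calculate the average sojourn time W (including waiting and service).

First, compute utilization: ρ = λ/μ = 7.9/15.2 = 0.5197
For M/M/1: W = 1/(μ-λ)
W = 1/(15.2-7.9) = 1/7.30
W = 0.1370 minutes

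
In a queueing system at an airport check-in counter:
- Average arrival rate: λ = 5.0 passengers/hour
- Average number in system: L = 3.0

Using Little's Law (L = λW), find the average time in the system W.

Little's Law: L = λW, so W = L/λ
W = 3.0/5.0 = 0.6000 hours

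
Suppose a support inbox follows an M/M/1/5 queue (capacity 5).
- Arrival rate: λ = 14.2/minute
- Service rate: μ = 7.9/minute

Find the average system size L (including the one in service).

ρ = λ/μ = 14.2/7.9 = 1.7975
P₀ = (1-ρ)/(1-ρ^(K+1)) = (1-1.7975)/(1-1.7975^6) = -0.7975/-32.7298 = 0.02437
P_K = P₀×ρ^K = 0.024366 × 1.7975^5 = 0.024366 × 18.7648 = 0.4572
L = ρ[1 - (K+1)ρ^K + Kρ^(K+1)] / [(1-ρ)(1-ρ^(K+1))]
L = 1.7975 × (1 - 6×18.7648 + 5×33.7298) / ((1 - 1.7975) × (1 - 33.7298)) = 3.9294 emails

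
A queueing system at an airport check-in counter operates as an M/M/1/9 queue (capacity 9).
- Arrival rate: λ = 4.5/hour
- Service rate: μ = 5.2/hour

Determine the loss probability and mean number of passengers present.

ρ = λ/μ = 4.5/5.2 = 0.86538
P₀ = (1-ρ)/(1-ρ^(K+1)) = (1-0.86538)/(1-0.86538^10) = 0.1346/0.7645 = 0.1761
P_K = P₀×ρ^K = 0.1761 × 0.86538^9 = 0.1761 × 0.2722 = 0.04793
Blocking probability P_9 = 0.04793 (4.79%)
L = ρ[1 - (K+1)ρ^K + Kρ^(K+1)] / [(1-ρ)(1-ρ^(K+1))]
L = 0.86538 × (1 - 10×0.272183 + 9×0.235542) / ((1 - 0.86538) × (1 - 0.235542)) = 3.3472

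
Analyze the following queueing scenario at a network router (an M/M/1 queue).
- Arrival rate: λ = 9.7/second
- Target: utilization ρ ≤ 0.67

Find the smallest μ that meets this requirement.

ρ = λ/μ, so μ = λ/ρ
μ ≥ 9.7/0.67 = 14.4776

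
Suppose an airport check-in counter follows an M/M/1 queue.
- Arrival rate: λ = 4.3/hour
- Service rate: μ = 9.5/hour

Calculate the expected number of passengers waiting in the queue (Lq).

ρ = λ/μ = 4.3/9.5 = 0.4526
For M/M/1: Lq = λ²/(μ(μ-λ))
Lq = 18.49/(9.5 × 5.20)
Lq = 0.3743 passengers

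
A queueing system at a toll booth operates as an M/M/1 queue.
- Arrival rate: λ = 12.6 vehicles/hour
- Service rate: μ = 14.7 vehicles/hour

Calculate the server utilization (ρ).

Server utilization: ρ = λ/μ
ρ = 12.6/14.7 = 0.8571
The server is busy 85.71% of the time.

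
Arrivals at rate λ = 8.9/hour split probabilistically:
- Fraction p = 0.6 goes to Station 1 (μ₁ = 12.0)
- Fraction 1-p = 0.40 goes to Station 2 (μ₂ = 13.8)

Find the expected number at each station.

Effective rates: λ₁ = 8.9×0.6 = 5.34, λ₂ = 8.9×0.40 = 3.56
Station 1: ρ₁ = 5.34/12.0 = 0.4450, L₁ = ρ₁/(1-ρ₁) = 0.4450/(1-0.4450) = 0.8018
Station 2: ρ₂ = 3.56/13.8 = 0.2580, L₂ = ρ₂/(1-ρ₂) = 0.2580/(1-0.2580) = 0.3477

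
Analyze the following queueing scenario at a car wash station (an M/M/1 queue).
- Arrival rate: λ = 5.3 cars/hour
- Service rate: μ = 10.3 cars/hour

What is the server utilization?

Server utilization: ρ = λ/μ
ρ = 5.3/10.3 = 0.5146
The server is busy 51.46% of the time.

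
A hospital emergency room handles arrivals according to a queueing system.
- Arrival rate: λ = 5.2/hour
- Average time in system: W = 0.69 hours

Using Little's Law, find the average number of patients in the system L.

Little's Law: L = λW
L = 5.2 × 0.69 = 3.5880 patients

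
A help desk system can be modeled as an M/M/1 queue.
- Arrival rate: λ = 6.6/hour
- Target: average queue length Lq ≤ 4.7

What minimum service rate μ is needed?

For M/M/1: Lq = λ²/(μ(μ-λ))
Need Lq ≤ 4.7, i.e. μ(μ-λ) ≥ λ²/4.7
μ² - 6.6μ - 43.56/4.7 ≥ 0  →  μ² - 6.6μ - 9.268085 ≥ 0
Quadratic formula (positive root): μ = [λ + √(λ² + 4×9.268085)]/2
Discriminant: 43.56 + 4×9.268085 = 80.63234, √80.63234 = 8.9796
μ ≥ (6.6 + 8.9796)/2 = 7.7898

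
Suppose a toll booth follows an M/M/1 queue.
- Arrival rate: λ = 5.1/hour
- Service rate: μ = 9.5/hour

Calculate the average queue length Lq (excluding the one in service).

ρ = λ/μ = 5.1/9.5 = 0.5368
For M/M/1: Lq = λ²/(μ(μ-λ))
Lq = 26.01/(9.5 × 4.40)
Lq = 0.6222 vehicles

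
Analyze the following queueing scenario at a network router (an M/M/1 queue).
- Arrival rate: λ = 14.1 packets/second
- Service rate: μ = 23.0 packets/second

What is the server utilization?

Server utilization: ρ = λ/μ
ρ = 14.1/23.0 = 0.6130
The server is busy 61.30% of the time.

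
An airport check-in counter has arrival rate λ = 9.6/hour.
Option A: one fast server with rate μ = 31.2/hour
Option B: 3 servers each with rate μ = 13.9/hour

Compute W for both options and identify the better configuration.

Option A: single server μ = 31.2 (M/M/1)
  ρ_A = 9.6/31.2 = 0.3077
  W_A = 1/(μ-λ) = 1/(31.2-9.6) = 1/21.60 = 0.04630

Option B: 3 servers μ = 13.9 (M/M/3)
  ρ_B = λ/(cμ) = 9.6/(3×13.9) = 0.2302
  Offered load a = λ/μ = cρ = 9.6/13.9 = 0.6906
  P₀ = [ Σₙ₌₀^2 aⁿ/n! + a^3/(3!(1-ρ)) ]⁻¹
  Σ = a^0/0! + a^1/1! + a^2/2! = 1.0000 + 0.6906 + 0.2385 = 1.9291
  a^3/(3!(1-ρ)) = 0.32943/(6 × 0.76978) = 0.07133
  P₀ = 1/(1.9291 + 0.07133) = 0.4999
  Lq = P₀·a^3·ρ / (3!(1-ρ)²) = 0.4999 × 0.3294 × 0.2302 / (6 × 0.5926) = 0.01066
  Wq_B = Lq/λ = 0.010663/9.6 = 0.001111
  W_B = Wq_B + 1/μ = 0.001111 + 0.07194 = 0.07305

Since W_A = 0.04630 < W_B = 0.07305, Option A (single fast server) has the shorter time in system.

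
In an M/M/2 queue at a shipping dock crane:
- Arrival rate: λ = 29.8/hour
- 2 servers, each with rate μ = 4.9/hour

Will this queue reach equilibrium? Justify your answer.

Stability requires ρ = λ/(cμ) < 1
ρ = 29.8/(2 × 4.9) = 29.8/9.80 = 3.0408
Since 3.0408 ≥ 1, the system is UNSTABLE.
Need c > λ/μ = 29.8/4.9 = 6.08.
Minimum servers needed: c = 7.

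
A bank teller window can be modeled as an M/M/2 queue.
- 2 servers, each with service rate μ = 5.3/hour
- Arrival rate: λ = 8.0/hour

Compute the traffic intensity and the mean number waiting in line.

Traffic intensity: ρ = λ/(cμ) = 8.0/(2×5.3) = 0.7547
Since ρ = 0.7547 < 1, system is stable.
Offered load a = λ/μ = cρ = 8.0/5.3 = 1.5094
P₀ = [ Σₙ₌₀^1 aⁿ/n! + a^2/(2!(1-ρ)) ]⁻¹
Σ = a^0/0! + a^1/1! = 1.0000 + 1.5094 = 2.5094
a^2/(2!(1-ρ)) = 2.27839/(2 × 0.245283) = 4.6444
P₀ = 1/(2.5094 + 4.6444) = 0.1398
Lq = P₀·a^2·ρ / (2!(1-ρ)²) = 0.139785 × 2.27839 × 0.754717 / (2 × 0.0601638) = 1.9976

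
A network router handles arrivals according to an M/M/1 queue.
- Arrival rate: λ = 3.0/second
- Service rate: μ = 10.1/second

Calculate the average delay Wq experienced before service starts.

First, compute utilization: ρ = λ/μ = 3.0/10.1 = 0.2970
For M/M/1: Wq = λ/(μ(μ-λ))
Wq = 3.0/(10.1 × (10.1-3.0))
Wq = 3.0/(10.1 × 7.10)
Wq = 0.04184 seconds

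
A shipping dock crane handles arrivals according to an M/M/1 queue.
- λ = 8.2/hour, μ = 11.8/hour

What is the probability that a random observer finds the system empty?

ρ = λ/μ = 8.2/11.8 = 0.6949
P(0) = 1 - ρ = 1 - 0.6949 = 0.3051
The server is idle 30.51% of the time.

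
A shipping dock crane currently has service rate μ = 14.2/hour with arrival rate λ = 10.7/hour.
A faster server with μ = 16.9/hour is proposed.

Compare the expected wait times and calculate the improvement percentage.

System 1: ρ₁ = 10.7/14.2 = 0.7535, W₁ = 1/(14.2-10.7) = 0.28571
System 2: ρ₂ = 10.7/16.9 = 0.6331, W₂ = 1/(16.9-10.7) = 0.16129
Improvement: (W₁-W₂)/W₁ = (0.28571-0.16129)/0.28571 = 43.55%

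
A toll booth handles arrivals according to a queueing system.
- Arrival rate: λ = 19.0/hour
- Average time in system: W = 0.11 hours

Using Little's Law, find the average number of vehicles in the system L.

Little's Law: L = λW
L = 19.0 × 0.11 = 2.0900 vehicles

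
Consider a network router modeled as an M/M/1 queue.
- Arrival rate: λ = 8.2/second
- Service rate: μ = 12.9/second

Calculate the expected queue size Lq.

ρ = λ/μ = 8.2/12.9 = 0.6357
For M/M/1: Lq = λ²/(μ(μ-λ))
Lq = 67.24/(12.9 × 4.70)
Lq = 1.1090 packets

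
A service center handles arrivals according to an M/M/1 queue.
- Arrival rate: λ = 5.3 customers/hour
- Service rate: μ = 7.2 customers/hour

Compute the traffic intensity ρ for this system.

Server utilization: ρ = λ/μ
ρ = 5.3/7.2 = 0.7361
The server is busy 73.61% of the time.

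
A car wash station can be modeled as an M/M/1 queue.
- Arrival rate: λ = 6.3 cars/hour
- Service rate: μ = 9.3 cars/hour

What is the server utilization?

Server utilization: ρ = λ/μ
ρ = 6.3/9.3 = 0.6774
The server is busy 67.74% of the time.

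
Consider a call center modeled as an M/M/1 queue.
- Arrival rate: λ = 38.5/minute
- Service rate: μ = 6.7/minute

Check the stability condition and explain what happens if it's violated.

Stability requires ρ = λ/(cμ) < 1
ρ = 38.5/(1 × 6.7) = 38.5/6.70 = 5.7463
Since 5.7463 ≥ 1, the system is UNSTABLE.
Queue grows without bound. Need μ > λ = 38.5.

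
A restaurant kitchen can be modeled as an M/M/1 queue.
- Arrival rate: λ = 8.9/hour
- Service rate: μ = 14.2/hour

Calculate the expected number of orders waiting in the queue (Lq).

ρ = λ/μ = 8.9/14.2 = 0.6268
For M/M/1: Lq = λ²/(μ(μ-λ))
Lq = 79.21/(14.2 × 5.30)
Lq = 1.0525 orders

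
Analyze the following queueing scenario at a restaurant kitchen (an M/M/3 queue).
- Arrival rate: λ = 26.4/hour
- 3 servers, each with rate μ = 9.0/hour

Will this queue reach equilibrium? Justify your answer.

Stability requires ρ = λ/(cμ) < 1
ρ = 26.4/(3 × 9.0) = 26.4/27.00 = 0.9778
Since 0.9778 < 1, the system is STABLE.
The servers are busy 97.78% of the time.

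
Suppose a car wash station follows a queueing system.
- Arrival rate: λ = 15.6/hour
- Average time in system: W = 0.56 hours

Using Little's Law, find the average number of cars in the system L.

Little's Law: L = λW
L = 15.6 × 0.56 = 8.7360 cars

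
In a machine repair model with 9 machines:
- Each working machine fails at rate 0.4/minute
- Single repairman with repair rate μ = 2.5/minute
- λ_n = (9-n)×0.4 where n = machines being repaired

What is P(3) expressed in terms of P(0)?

P(3)/P(0) = ∏_{i=0}^{3-1} λ_i/μ_{i+1}
= (9-0)×0.4/2.5 × (9-1)×0.4/2.5 × (9-2)×0.4/2.5
= 2.0644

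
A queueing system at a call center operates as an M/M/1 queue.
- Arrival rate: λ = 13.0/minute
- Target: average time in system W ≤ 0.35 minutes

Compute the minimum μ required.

For M/M/1: W = 1/(μ-λ)
Need W ≤ 0.35, so 1/(μ-λ) ≤ 0.35
μ - λ ≥ 1/0.35 = 2.8571
μ ≥ 13.0 + 2.8571 = 15.8571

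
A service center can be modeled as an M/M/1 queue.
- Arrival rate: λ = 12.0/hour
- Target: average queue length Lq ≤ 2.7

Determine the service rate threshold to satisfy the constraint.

For M/M/1: Lq = λ²/(μ(μ-λ))
Need Lq ≤ 2.7, i.e. μ(μ-λ) ≥ λ²/2.7
μ² - 12.0μ - 144.00/2.7 ≥ 0  →  μ² - 12.0μ - 53.33333 ≥ 0
Quadratic formula (positive root): μ = [λ + √(λ² + 4×53.33333)]/2
Discriminant: 144.00 + 4×53.33333 = 357.3333, √357.3333 = 18.90326
μ ≥ (12.0 + 18.90326)/2 = 15.4516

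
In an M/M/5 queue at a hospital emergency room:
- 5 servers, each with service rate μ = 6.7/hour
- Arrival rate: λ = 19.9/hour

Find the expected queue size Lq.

Traffic intensity: ρ = λ/(cμ) = 19.9/(5×6.7) = 0.5940
Since ρ = 0.5940 < 1, system is stable.
Offered load a = λ/μ = cρ = 19.9/6.7 = 2.9701
P₀ = [ Σₙ₌₀^4 aⁿ/n! + a^5/(5!(1-ρ)) ]⁻¹
Σ = a^0/0! + a^1/1! + a^2/2! + a^3/3! + a^4/4! = 1.0000 + 2.9701 + 4.4109 + 4.3670 + 3.2427 = 15.9907
a^5/(5!(1-ρ)) = 231.1487/(120 × 0.40597) = 4.7448
P₀ = 1/(15.9907 + 4.7448) = 0.04823
Lq = P₀·a^5·ρ / (5!(1-ρ)²) = 0.048226 × 231.1487 × 0.59403 / (120 × 0.16481) = 0.3348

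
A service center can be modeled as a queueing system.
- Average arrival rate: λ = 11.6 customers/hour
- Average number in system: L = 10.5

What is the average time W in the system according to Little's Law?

Little's Law: L = λW, so W = L/λ
W = 10.5/11.6 = 0.9052 hours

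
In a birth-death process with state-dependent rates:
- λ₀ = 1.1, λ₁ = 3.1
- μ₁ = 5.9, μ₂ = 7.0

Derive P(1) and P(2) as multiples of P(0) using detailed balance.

Balance equations:
State 0: λ₀P₀ = μ₁P₁ → P₁ = (λ₀/μ₁)P₀ = (1.1/5.9)P₀ = 0.1864P₀
State 1: P₂ = (λ₀λ₁)/(μ₁μ₂)P₀ = (1.1×3.1)/(5.9×7.0)P₀ = 0.08257P₀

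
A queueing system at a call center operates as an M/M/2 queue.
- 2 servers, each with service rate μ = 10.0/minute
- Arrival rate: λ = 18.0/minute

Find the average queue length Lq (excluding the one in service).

Traffic intensity: ρ = λ/(cμ) = 18.0/(2×10.0) = 0.9000
Since ρ = 0.9000 < 1, system is stable.
Offered load a = λ/μ = cρ = 18.0/10.0 = 1.8000
P₀ = [ Σₙ₌₀^1 aⁿ/n! + a^2/(2!(1-ρ)) ]⁻¹
Σ = a^0/0! + a^1/1! = 1.0000 + 1.8000 = 2.8000
a^2/(2!(1-ρ)) = 3.2400/(2 × 0.1000) = 16.2000
P₀ = 1/(2.8000 + 16.2000) = 0.05263
Lq = P₀·a^2·ρ / (2!(1-ρ)²) = 0.052632 × 3.2400 × 0.90000 / (2 × 0.010000) = 7.6737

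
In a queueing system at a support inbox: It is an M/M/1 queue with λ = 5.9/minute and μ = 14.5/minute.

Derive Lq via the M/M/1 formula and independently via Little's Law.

Method 1 (direct): Lq = λ²/(μ(μ-λ)) = 34.81/(14.5 × 8.60) = 0.2791

Method 2 (Little's Law):
W = 1/(μ-λ) = 1/8.60 = 0.11628
Wq = W - 1/μ = 0.11628 - 0.068966 = 0.04731
Lq = λWq = 5.9 × 0.04731 = 0.2791 ✔ (matches Method 1)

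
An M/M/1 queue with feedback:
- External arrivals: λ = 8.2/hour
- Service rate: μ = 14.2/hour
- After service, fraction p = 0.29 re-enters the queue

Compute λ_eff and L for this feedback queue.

Effective arrival rate: λ_eff = λ/(1-p) = 8.2/(1-0.29) = 8.2/0.71 = 11.5493
ρ = λ_eff/μ = 11.5493/14.2 = 0.813331
L = ρ/(1-ρ) = 0.813331/(1-0.813331) = 4.3571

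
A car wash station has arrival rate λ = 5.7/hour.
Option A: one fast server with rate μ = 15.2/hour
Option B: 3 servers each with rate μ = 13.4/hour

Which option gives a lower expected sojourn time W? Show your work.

Option A: single server μ = 15.2 (M/M/1)
  ρ_A = 5.7/15.2 = 0.3750
  W_A = 1/(μ-λ) = 1/(15.2-5.7) = 1/9.50 = 0.1053

Option B: 3 servers μ = 13.4 (M/M/3)
  ρ_B = λ/(cμ) = 5.7/(3×13.4) = 0.1418
  Offered load a = λ/μ = cρ = 5.7/13.4 = 0.4254
  P₀ = [ Σₙ₌₀^2 aⁿ/n! + a^3/(3!(1-ρ)) ]⁻¹
  Σ = a^0/0! + a^1/1! + a^2/2! = 1.0000 + 0.42537 + 0.090471 = 1.5158
  a^3/(3!(1-ρ)) = 0.07697/(6 × 0.8582) = 0.01495
  P₀ = 1/(1.5158 + 0.01495) = 0.6533
  Lq = P₀·a^3·ρ / (3!(1-ρ)²) = 0.65326 × 0.076968 × 0.14179 / (6 × 0.73652) = 0.001613
  Wq_B = Lq/λ = 0.001613/5.7 = 0.0002830
  W_B = Wq_B + 1/μ = 0.0002830 + 0.07463 = 0.07491

Since W_B = 0.07491 < W_A = 0.1053, Option B (multiple servers) has the shorter time in system.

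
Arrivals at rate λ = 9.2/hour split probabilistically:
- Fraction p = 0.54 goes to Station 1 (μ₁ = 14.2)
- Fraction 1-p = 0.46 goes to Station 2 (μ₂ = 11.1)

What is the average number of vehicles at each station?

Effective rates: λ₁ = 9.2×0.54 = 4.968, λ₂ = 9.2×0.46 = 4.232
Station 1: ρ₁ = 4.968/14.2 = 0.34986, L₁ = ρ₁/(1-ρ₁) = 0.34986/(1-0.34986) = 0.5381
Station 2: ρ₂ = 4.232/11.1 = 0.38126, L₂ = ρ₂/(1-ρ₂) = 0.38126/(1-0.38126) = 0.6162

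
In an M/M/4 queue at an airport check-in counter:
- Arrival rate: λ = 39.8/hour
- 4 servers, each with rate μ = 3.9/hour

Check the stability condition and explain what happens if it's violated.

Stability requires ρ = λ/(cμ) < 1
ρ = 39.8/(4 × 3.9) = 39.8/15.60 = 2.5513
Since 2.5513 ≥ 1, the system is UNSTABLE.
Need c > λ/μ = 39.8/3.9 = 10.21.
Minimum servers needed: c = 11.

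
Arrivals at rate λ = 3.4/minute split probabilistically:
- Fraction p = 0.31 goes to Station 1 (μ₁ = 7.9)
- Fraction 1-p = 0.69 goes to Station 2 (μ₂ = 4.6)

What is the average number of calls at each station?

Effective rates: λ₁ = 3.4×0.31 = 1.054, λ₂ = 3.4×0.69 = 2.346
Station 1: ρ₁ = 1.054/7.9 = 0.13342, L₁ = ρ₁/(1-ρ₁) = 0.13342/(1-0.13342) = 0.1540
Station 2: ρ₂ = 2.346/4.6 = 0.5100, L₂ = ρ₂/(1-ρ₂) = 0.5100/(1-0.5100) = 1.0408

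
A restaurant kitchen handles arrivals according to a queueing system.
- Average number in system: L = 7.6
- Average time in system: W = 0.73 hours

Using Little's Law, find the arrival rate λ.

Little's Law: L = λW, so λ = L/W
λ = 7.6/0.73 = 10.4110 orders/hour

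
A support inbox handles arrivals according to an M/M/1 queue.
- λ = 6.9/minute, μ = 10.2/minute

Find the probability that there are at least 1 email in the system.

ρ = λ/μ = 6.9/10.2 = 0.6765
P(N ≥ n) = ρⁿ
P(N ≥ 1) = 0.6765^1
P(N ≥ 1) = 0.6765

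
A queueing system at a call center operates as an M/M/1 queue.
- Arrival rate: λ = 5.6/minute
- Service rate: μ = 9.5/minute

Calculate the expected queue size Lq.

ρ = λ/μ = 5.6/9.5 = 0.5895
For M/M/1: Lq = λ²/(μ(μ-λ))
Lq = 31.36/(9.5 × 3.90)
Lq = 0.8464 calls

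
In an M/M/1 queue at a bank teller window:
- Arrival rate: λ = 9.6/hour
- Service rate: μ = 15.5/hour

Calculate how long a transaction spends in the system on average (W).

First, compute utilization: ρ = λ/μ = 9.6/15.5 = 0.6194
For M/M/1: W = 1/(μ-λ)
W = 1/(15.5-9.6) = 1/5.90
W = 0.1695 hours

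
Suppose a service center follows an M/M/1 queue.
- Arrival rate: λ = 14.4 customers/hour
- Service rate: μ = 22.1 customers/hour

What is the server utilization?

Server utilization: ρ = λ/μ
ρ = 14.4/22.1 = 0.6516
The server is busy 65.16% of the time.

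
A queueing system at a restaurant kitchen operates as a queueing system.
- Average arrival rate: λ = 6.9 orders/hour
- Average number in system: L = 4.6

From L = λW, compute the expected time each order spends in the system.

Little's Law: L = λW, so W = L/λ
W = 4.6/6.9 = 0.6667 hours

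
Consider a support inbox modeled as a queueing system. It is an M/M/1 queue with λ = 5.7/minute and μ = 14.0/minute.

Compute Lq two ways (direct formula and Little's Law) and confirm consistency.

Method 1 (direct): Lq = λ²/(μ(μ-λ)) = 32.49/(14.0 × 8.30) = 0.2796

Method 2 (Little's Law):
W = 1/(μ-λ) = 1/8.30 = 0.12048
Wq = W - 1/μ = 0.12048 - 0.071429 = 0.04905
Lq = λWq = 5.7 × 0.04905 = 0.2796 ✔ (matches Method 1)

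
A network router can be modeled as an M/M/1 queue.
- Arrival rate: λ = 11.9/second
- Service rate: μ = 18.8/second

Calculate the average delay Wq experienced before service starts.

First, compute utilization: ρ = λ/μ = 11.9/18.8 = 0.6330
For M/M/1: Wq = λ/(μ(μ-λ))
Wq = 11.9/(18.8 × (18.8-11.9))
Wq = 11.9/(18.8 × 6.90)
Wq = 0.09174 seconds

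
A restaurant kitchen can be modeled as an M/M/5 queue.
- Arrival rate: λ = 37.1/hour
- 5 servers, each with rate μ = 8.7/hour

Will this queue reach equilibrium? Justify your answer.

Stability requires ρ = λ/(cμ) < 1
ρ = 37.1/(5 × 8.7) = 37.1/43.50 = 0.8529
Since 0.8529 < 1, the system is STABLE.
The servers are busy 85.29% of the time.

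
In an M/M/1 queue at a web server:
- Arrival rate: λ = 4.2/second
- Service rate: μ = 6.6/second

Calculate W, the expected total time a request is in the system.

First, compute utilization: ρ = λ/μ = 4.2/6.6 = 0.6364
For M/M/1: W = 1/(μ-λ)
W = 1/(6.6-4.2) = 1/2.40
W = 0.4167 seconds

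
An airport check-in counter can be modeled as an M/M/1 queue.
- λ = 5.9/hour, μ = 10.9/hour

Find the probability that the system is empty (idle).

ρ = λ/μ = 5.9/10.9 = 0.5413
P(0) = 1 - ρ = 1 - 0.5413 = 0.4587
The server is idle 45.87% of the time.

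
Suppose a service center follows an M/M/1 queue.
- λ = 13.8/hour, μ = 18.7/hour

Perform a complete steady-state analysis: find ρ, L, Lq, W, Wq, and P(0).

Step 1: ρ = λ/μ = 13.8/18.7 = 0.7380
Step 2: L = λ/(μ-λ) = 13.8/4.90 = 2.8163
Step 3: Lq = λ²/(μ(μ-λ)) = 190.44/(18.7×4.90) = 2.0784
Step 4: W = 1/(μ-λ) = 1/4.90 = 0.20408
Step 5: Wq = λ/(μ(μ-λ)) = 13.8/(18.7×4.90) = 0.1506
Step 6: P(0) = 1-ρ = 0.2620
Verify: L = λW = 13.8×0.20408 = 2.8163 ✔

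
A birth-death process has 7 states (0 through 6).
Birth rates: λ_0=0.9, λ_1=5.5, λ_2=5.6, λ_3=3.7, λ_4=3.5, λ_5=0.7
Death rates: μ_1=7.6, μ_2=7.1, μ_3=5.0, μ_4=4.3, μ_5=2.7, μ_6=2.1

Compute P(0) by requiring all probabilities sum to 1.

Ratios P(n)/P(0) = (λ₀···λₙ₋₁)/(μ₁···μₙ):
P(1)/P(0) = (0.9)/(7.6) = 0.11842
P(2)/P(0) = (0.9×5.5)/(7.6×7.1) = 0.091735
P(3)/P(0) = (0.9×5.5×5.6)/(7.6×7.1×5.0) = 0.10274
P(4)/P(0) = (0.9×5.5×5.6×3.7)/(7.6×7.1×5.0×4.3) = 0.088407
P(5)/P(0) = (0.9×5.5×5.6×3.7×3.5)/(7.6×7.1×5.0×4.3×2.7) = 0.11460
P(6)/P(0) = (0.9×5.5×5.6×3.7×3.5×0.7)/(7.6×7.1×5.0×4.3×2.7×2.1) = 0.038200

Normalization: ∑ P(n) = 1
P(0) × (1.0000 + 0.11842 + 0.091735 + 0.10274 + 0.088407 + 0.11460 + 0.038200) = 1
P(0) × 1.5541 = 1
P(0) = 1/1.5541 = 0.6435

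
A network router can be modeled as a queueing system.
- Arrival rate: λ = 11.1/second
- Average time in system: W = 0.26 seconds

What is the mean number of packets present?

Little's Law: L = λW
L = 11.1 × 0.26 = 2.8860 packets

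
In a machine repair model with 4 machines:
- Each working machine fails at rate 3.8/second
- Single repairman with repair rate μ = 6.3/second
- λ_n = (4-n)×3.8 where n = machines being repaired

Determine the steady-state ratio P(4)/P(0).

P(4)/P(0) = ∏_{i=0}^{4-1} λ_i/μ_{i+1}
= (4-0)×3.8/6.3 × (4-1)×3.8/6.3 × (4-2)×3.8/6.3 × (4-3)×3.8/6.3
= 3.1768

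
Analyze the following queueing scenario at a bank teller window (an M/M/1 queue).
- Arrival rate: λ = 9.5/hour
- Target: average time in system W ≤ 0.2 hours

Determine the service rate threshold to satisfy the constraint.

For M/M/1: W = 1/(μ-λ)
Need W ≤ 0.2, so 1/(μ-λ) ≤ 0.2
μ - λ ≥ 1/0.2 = 5.0000
μ ≥ 9.5 + 5.0000 = 14.5000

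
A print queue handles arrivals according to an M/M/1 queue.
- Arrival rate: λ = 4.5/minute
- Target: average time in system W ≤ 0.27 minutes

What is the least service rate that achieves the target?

For M/M/1: W = 1/(μ-λ)
Need W ≤ 0.27, so 1/(μ-λ) ≤ 0.27
μ - λ ≥ 1/0.27 = 3.7037
μ ≥ 4.5 + 3.7037 = 8.2037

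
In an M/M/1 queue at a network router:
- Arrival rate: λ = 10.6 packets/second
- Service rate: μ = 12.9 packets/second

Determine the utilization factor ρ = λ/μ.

Server utilization: ρ = λ/μ
ρ = 10.6/12.9 = 0.8217
The server is busy 82.17% of the time.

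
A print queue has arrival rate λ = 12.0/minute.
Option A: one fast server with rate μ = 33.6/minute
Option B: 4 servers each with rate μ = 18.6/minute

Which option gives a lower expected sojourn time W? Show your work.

Option A: single server μ = 33.6 (M/M/1)
  ρ_A = 12.0/33.6 = 0.3571
  W_A = 1/(μ-λ) = 1/(33.6-12.0) = 1/21.60 = 0.04630

Option B: 4 servers μ = 18.6 (M/M/4)
  ρ_B = λ/(cμ) = 12.0/(4×18.6) = 0.1613
  Offered load a = λ/μ = cρ = 12.0/18.6 = 0.6452
  P₀ = [ Σₙ₌₀^3 aⁿ/n! + a^4/(4!(1-ρ)) ]⁻¹
  Σ = a^0/0! + a^1/1! + a^2/2! + a^3/3! = 1.0000 + 0.64516 + 0.20812 + 0.044756 = 1.8980
  a^4/(4!(1-ρ)) = 0.17325/(24 × 0.83871) = 0.008607
  P₀ = 1/(1.8980 + 0.008607) = 0.5245
  Lq = P₀·a^4·ρ / (4!(1-ρ)²) = 0.52448 × 0.17325 × 0.16129 / (24 × 0.70343) = 0.0008681
  Wq_B = Lq/λ = 0.00086812/12.0 = 0.000072343
  W_B = Wq_B + 1/μ = 0.000072343 + 0.053763 = 0.05384

Since W_A = 0.04630 < W_B = 0.05384, Option A (single fast server) has the shorter time in system.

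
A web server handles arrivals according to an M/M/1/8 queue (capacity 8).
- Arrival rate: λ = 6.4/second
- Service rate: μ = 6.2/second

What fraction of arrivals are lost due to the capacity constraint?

ρ = λ/μ = 6.4/6.2 = 1.03226
P₀ = (1-ρ)/(1-ρ^(K+1)) = (1-1.03226)/(1-1.03226^9) = -0.032260/-0.33077 = 0.09753
P_K = P₀×ρ^K = 0.09753 × 1.03226^8 = 0.09753 × 1.2892 = 0.1257
Blocking probability = 12.57%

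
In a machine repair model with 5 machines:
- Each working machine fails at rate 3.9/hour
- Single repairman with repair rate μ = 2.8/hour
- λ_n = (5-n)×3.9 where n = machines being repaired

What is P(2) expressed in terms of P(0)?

P(2)/P(0) = ∏_{i=0}^{2-1} λ_i/μ_{i+1}
= (5-0)×3.9/2.8 × (5-1)×3.9/2.8
= 38.8010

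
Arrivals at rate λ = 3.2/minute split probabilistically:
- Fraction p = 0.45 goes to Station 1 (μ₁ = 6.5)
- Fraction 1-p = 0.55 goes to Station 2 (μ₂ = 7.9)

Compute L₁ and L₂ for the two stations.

Effective rates: λ₁ = 3.2×0.45 = 1.44, λ₂ = 3.2×0.55 = 1.76
Station 1: ρ₁ = 1.44/6.5 = 0.22154, L₁ = ρ₁/(1-ρ₁) = 0.22154/(1-0.22154) = 0.2846
Station 2: ρ₂ = 1.76/7.9 = 0.22278, L₂ = ρ₂/(1-ρ₂) = 0.22278/(1-0.22278) = 0.2866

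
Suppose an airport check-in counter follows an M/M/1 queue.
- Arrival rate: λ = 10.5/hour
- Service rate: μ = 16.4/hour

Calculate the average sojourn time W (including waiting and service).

First, compute utilization: ρ = λ/μ = 10.5/16.4 = 0.6402
For M/M/1: W = 1/(μ-λ)
W = 1/(16.4-10.5) = 1/5.90
W = 0.1695 hours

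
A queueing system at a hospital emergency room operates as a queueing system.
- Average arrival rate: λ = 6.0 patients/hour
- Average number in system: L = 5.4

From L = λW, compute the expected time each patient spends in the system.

Little's Law: L = λW, so W = L/λ
W = 5.4/6.0 = 0.9000 hours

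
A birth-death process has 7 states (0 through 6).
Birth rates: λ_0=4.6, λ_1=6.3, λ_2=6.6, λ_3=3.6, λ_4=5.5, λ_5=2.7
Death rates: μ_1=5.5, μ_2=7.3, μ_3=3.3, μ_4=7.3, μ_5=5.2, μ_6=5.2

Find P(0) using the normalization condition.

Ratios P(n)/P(0) = (λ₀···λₙ₋₁)/(μ₁···μₙ):
P(1)/P(0) = (4.6)/(5.5) = 0.83636
P(2)/P(0) = (4.6×6.3)/(5.5×7.3) = 0.72179
P(3)/P(0) = (4.6×6.3×6.6)/(5.5×7.3×3.3) = 1.4436
P(4)/P(0) = (4.6×6.3×6.6×3.6)/(5.5×7.3×3.3×7.3) = 0.71191
P(5)/P(0) = (4.6×6.3×6.6×3.6×5.5)/(5.5×7.3×3.3×7.3×5.2) = 0.75298
P(6)/P(0) = (4.6×6.3×6.6×3.6×5.5×2.7)/(5.5×7.3×3.3×7.3×5.2×5.2) = 0.39097

Normalization: ∑ P(n) = 1
P(0) × (1.0000 + 0.83636 + 0.72179 + 1.4436 + 0.71191 + 0.75298 + 0.39097) = 1
P(0) × 5.8576 = 1
P(0) = 1/5.8576 = 0.1707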